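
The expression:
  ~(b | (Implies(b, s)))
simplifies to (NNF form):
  False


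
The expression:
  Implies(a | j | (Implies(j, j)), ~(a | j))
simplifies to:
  ~a & ~j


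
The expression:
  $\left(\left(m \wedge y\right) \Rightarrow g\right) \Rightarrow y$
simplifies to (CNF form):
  $y$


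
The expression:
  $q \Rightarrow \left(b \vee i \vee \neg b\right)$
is always true.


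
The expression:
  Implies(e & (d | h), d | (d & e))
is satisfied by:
  {d: True, h: False, e: False}
  {h: False, e: False, d: False}
  {d: True, e: True, h: False}
  {e: True, h: False, d: False}
  {d: True, h: True, e: False}
  {h: True, d: False, e: False}
  {d: True, e: True, h: True}


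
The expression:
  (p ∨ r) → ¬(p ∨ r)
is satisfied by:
  {p: False, r: False}


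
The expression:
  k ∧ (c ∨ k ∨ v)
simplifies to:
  k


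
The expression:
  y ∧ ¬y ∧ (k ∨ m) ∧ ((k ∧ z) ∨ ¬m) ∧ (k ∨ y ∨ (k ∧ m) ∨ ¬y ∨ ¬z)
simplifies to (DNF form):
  False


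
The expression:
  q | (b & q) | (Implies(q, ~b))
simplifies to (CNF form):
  True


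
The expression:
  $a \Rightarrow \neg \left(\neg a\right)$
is always true.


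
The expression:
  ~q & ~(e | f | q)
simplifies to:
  ~e & ~f & ~q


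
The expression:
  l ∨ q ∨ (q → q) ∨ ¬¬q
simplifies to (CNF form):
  True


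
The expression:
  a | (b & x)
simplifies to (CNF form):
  (a | b) & (a | x)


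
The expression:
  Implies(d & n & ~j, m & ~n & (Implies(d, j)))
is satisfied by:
  {j: True, d: False, n: False}
  {j: False, d: False, n: False}
  {n: True, j: True, d: False}
  {n: True, j: False, d: False}
  {d: True, j: True, n: False}
  {d: True, j: False, n: False}
  {d: True, n: True, j: True}


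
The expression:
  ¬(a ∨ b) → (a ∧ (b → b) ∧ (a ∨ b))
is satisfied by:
  {a: True, b: True}
  {a: True, b: False}
  {b: True, a: False}


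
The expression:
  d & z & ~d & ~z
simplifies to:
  False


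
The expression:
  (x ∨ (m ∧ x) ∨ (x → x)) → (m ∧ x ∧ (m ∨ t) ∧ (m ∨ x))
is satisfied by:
  {m: True, x: True}


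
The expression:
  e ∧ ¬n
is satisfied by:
  {e: True, n: False}


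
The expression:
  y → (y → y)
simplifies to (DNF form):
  True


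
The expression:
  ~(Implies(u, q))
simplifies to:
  u & ~q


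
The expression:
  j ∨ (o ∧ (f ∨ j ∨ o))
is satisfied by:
  {o: True, j: True}
  {o: True, j: False}
  {j: True, o: False}


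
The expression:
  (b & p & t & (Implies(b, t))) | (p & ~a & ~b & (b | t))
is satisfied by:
  {t: True, b: True, p: True, a: False}
  {t: True, p: True, a: False, b: False}
  {t: True, b: True, a: True, p: True}


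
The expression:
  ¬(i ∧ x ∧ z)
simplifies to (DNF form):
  ¬i ∨ ¬x ∨ ¬z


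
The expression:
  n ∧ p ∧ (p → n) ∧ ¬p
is never true.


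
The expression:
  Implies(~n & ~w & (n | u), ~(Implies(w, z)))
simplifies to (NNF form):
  n | w | ~u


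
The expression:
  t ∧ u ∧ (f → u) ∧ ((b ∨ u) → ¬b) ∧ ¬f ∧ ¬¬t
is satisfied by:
  {t: True, u: True, b: False, f: False}


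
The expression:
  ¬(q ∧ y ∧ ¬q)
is always true.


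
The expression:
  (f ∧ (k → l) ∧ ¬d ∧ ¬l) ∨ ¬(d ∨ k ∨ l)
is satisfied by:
  {d: False, l: False, k: False}


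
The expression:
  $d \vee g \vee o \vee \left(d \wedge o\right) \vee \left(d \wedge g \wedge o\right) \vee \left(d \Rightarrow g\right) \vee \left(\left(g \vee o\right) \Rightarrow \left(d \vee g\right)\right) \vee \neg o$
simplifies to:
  $\text{True}$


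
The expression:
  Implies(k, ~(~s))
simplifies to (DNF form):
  s | ~k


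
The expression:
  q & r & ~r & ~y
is never true.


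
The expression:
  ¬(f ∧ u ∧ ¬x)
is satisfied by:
  {x: True, u: False, f: False}
  {u: False, f: False, x: False}
  {f: True, x: True, u: False}
  {f: True, u: False, x: False}
  {x: True, u: True, f: False}
  {u: True, x: False, f: False}
  {f: True, u: True, x: True}


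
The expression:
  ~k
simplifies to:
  ~k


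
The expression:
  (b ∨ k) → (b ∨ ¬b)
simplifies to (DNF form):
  True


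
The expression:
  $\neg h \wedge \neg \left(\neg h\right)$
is never true.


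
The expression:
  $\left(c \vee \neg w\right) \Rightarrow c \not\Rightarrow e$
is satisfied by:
  {w: True, c: False, e: False}
  {e: True, w: True, c: False}
  {c: True, w: True, e: False}
  {c: True, w: False, e: False}


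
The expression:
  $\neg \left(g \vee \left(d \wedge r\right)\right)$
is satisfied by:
  {g: False, d: False, r: False}
  {r: True, g: False, d: False}
  {d: True, g: False, r: False}


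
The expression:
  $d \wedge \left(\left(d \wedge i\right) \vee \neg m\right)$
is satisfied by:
  {i: True, d: True, m: False}
  {d: True, m: False, i: False}
  {i: True, m: True, d: True}


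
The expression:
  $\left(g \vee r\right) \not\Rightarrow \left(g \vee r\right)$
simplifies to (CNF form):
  $\text{False}$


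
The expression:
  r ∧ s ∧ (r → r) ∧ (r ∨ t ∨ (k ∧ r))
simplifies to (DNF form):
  r ∧ s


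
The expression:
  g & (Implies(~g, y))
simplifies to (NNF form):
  g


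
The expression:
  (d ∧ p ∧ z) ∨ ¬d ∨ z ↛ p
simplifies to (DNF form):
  z ∨ ¬d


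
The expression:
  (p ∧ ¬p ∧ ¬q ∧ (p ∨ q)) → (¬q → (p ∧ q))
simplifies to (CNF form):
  True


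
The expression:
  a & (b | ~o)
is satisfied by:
  {a: True, b: True, o: False}
  {a: True, o: False, b: False}
  {a: True, b: True, o: True}


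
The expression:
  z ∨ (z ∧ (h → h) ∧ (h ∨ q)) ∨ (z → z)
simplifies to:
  True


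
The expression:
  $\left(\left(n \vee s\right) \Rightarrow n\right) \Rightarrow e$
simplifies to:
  $e \vee \left(s \wedge \neg n\right)$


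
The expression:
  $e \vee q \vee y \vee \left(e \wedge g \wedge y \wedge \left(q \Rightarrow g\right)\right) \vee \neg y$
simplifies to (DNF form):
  $\text{True}$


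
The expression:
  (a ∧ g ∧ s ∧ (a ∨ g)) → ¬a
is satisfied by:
  {s: False, a: False, g: False}
  {g: True, s: False, a: False}
  {a: True, s: False, g: False}
  {g: True, a: True, s: False}
  {s: True, g: False, a: False}
  {g: True, s: True, a: False}
  {a: True, s: True, g: False}


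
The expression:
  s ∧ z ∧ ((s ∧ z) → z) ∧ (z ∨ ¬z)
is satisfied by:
  {z: True, s: True}


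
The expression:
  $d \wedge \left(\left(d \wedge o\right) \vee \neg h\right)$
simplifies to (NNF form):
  $d \wedge \left(o \vee \neg h\right)$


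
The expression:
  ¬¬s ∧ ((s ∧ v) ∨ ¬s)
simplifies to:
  s ∧ v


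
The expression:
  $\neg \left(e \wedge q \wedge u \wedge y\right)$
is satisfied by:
  {u: False, e: False, q: False, y: False}
  {y: True, u: False, e: False, q: False}
  {q: True, u: False, e: False, y: False}
  {y: True, q: True, u: False, e: False}
  {e: True, y: False, u: False, q: False}
  {y: True, e: True, u: False, q: False}
  {q: True, e: True, y: False, u: False}
  {y: True, q: True, e: True, u: False}
  {u: True, q: False, e: False, y: False}
  {y: True, u: True, q: False, e: False}
  {q: True, u: True, y: False, e: False}
  {y: True, q: True, u: True, e: False}
  {e: True, u: True, q: False, y: False}
  {y: True, e: True, u: True, q: False}
  {q: True, e: True, u: True, y: False}


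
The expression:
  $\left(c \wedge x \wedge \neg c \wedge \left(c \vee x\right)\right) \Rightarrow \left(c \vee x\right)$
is always true.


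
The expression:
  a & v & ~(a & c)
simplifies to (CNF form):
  a & v & ~c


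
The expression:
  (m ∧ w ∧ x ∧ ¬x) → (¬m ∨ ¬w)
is always true.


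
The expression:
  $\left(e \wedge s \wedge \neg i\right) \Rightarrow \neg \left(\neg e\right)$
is always true.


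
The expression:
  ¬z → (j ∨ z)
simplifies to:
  j ∨ z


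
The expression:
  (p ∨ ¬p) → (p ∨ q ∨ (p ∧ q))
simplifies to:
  p ∨ q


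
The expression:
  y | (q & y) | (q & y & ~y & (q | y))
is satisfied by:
  {y: True}


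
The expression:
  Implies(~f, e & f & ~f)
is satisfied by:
  {f: True}


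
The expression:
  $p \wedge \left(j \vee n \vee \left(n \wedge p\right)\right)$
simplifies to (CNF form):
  $p \wedge \left(j \vee n\right)$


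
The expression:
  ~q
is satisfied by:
  {q: False}


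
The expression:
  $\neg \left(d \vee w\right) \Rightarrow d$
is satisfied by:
  {d: True, w: True}
  {d: True, w: False}
  {w: True, d: False}


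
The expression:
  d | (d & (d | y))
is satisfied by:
  {d: True}


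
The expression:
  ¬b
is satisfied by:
  {b: False}


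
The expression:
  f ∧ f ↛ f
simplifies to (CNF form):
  False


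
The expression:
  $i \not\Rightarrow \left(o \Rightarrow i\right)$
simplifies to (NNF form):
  $\text{False}$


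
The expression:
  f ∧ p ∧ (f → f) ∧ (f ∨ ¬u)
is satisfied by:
  {p: True, f: True}


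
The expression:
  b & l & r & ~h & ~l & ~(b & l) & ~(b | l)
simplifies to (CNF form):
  False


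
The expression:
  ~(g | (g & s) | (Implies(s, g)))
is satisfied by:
  {s: True, g: False}


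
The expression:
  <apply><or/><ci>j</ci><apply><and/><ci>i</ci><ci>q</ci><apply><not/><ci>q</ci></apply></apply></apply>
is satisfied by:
  {j: True}


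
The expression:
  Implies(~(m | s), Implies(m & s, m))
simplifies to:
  True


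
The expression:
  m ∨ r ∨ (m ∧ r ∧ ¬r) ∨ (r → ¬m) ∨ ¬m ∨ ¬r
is always true.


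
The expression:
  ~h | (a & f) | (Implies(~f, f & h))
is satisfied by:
  {f: True, h: False}
  {h: False, f: False}
  {h: True, f: True}


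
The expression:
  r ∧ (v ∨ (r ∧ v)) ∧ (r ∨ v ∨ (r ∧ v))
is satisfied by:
  {r: True, v: True}


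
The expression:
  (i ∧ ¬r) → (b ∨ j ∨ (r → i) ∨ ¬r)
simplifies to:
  True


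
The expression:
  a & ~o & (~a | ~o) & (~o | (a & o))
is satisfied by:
  {a: True, o: False}


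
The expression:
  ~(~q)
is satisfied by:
  {q: True}


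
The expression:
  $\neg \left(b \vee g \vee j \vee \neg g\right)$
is never true.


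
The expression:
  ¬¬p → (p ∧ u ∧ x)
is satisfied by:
  {x: True, u: True, p: False}
  {x: True, u: False, p: False}
  {u: True, x: False, p: False}
  {x: False, u: False, p: False}
  {x: True, p: True, u: True}


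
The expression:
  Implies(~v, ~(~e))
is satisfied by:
  {v: True, e: True}
  {v: True, e: False}
  {e: True, v: False}


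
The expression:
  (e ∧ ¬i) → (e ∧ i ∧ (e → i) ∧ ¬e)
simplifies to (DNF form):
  i ∨ ¬e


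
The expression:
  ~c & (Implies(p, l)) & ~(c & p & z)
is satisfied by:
  {l: True, p: False, c: False}
  {p: False, c: False, l: False}
  {l: True, p: True, c: False}


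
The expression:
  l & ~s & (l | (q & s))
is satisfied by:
  {l: True, s: False}


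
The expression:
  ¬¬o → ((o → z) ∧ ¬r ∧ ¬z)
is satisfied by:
  {o: False}


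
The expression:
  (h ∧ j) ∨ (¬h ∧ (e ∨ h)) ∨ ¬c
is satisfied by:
  {j: True, e: True, c: False, h: False}
  {j: True, e: False, c: False, h: False}
  {e: True, h: False, j: False, c: False}
  {h: False, e: False, j: False, c: False}
  {h: True, j: True, e: True, c: False}
  {h: True, j: True, e: False, c: False}
  {h: True, e: True, j: False, c: False}
  {h: True, e: False, j: False, c: False}
  {c: True, j: True, e: True, h: False}
  {c: True, j: False, e: True, h: False}
  {h: True, c: True, j: True, e: True}
  {h: True, c: True, j: True, e: False}


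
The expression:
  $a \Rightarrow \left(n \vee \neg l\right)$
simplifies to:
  $n \vee \neg a \vee \neg l$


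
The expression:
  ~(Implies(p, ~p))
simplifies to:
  p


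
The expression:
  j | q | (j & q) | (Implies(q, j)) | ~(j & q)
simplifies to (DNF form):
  True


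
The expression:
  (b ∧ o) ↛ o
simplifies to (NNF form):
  False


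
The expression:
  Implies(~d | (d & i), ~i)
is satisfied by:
  {i: False}


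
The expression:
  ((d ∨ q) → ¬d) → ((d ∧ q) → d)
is always true.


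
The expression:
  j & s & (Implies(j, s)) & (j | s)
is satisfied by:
  {j: True, s: True}


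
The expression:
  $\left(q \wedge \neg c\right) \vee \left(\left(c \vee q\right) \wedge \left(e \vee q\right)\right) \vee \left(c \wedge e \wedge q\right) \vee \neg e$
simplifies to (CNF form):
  $c \vee q \vee \neg e$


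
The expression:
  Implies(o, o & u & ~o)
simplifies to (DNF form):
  ~o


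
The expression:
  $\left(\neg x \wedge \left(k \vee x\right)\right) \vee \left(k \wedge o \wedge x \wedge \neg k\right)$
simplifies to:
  $k \wedge \neg x$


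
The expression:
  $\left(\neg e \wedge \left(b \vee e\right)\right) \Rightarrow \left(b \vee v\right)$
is always true.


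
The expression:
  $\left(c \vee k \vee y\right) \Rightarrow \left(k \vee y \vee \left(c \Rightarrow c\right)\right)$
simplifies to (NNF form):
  $\text{True}$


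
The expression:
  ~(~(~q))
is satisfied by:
  {q: False}


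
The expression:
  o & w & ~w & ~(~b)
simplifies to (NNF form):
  False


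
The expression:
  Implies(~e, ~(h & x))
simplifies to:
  e | ~h | ~x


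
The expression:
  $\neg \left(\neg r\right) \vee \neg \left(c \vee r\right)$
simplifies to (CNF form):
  $r \vee \neg c$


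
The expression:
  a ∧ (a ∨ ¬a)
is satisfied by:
  {a: True}


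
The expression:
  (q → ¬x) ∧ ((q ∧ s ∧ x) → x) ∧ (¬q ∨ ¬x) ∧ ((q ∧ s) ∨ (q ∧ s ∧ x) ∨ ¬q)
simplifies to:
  (s ∧ ¬x) ∨ ¬q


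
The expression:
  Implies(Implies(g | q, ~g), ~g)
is always true.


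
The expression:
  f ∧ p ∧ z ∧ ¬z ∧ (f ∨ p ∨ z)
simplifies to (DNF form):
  False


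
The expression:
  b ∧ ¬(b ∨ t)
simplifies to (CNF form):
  False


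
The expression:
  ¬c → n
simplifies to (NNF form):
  c ∨ n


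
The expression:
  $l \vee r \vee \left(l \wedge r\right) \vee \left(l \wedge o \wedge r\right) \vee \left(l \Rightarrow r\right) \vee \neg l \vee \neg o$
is always true.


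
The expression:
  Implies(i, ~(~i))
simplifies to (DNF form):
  True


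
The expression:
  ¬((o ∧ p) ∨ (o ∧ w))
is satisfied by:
  {w: False, o: False, p: False}
  {p: True, w: False, o: False}
  {w: True, p: False, o: False}
  {p: True, w: True, o: False}
  {o: True, p: False, w: False}


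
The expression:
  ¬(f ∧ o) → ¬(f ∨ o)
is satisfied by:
  {o: False, f: False}
  {f: True, o: True}


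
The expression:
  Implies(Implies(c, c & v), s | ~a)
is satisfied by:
  {s: True, c: True, v: False, a: False}
  {s: True, c: False, v: False, a: False}
  {s: True, v: True, c: True, a: False}
  {s: True, v: True, c: False, a: False}
  {c: True, s: False, v: False, a: False}
  {s: False, c: False, v: False, a: False}
  {v: True, c: True, s: False, a: False}
  {v: True, s: False, c: False, a: False}
  {s: True, a: True, c: True, v: False}
  {s: True, a: True, c: False, v: False}
  {s: True, a: True, v: True, c: True}
  {s: True, a: True, v: True, c: False}
  {a: True, c: True, v: False, s: False}


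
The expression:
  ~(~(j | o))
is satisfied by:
  {o: True, j: True}
  {o: True, j: False}
  {j: True, o: False}


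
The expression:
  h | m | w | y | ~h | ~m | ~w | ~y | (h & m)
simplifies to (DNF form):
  True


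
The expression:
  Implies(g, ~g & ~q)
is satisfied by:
  {g: False}


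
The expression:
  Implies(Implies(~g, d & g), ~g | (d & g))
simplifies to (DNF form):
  d | ~g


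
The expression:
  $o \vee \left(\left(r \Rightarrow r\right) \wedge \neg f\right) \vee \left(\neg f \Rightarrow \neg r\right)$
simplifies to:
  $\text{True}$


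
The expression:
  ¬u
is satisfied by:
  {u: False}


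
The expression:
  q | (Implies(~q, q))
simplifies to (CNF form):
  q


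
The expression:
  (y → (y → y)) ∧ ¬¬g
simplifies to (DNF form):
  g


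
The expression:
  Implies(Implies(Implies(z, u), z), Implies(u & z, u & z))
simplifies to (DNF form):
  True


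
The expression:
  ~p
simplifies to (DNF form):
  ~p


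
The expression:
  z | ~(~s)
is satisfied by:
  {z: True, s: True}
  {z: True, s: False}
  {s: True, z: False}


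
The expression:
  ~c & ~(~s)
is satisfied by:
  {s: True, c: False}


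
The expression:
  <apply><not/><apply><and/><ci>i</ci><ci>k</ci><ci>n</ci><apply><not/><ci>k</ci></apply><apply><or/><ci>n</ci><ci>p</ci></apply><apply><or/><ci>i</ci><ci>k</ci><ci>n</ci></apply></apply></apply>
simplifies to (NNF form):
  <true/>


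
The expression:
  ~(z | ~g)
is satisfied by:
  {g: True, z: False}


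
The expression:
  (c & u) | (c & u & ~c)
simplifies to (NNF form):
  c & u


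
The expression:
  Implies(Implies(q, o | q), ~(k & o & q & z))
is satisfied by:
  {o: False, k: False, q: False, z: False}
  {z: True, o: False, k: False, q: False}
  {q: True, o: False, k: False, z: False}
  {z: True, q: True, o: False, k: False}
  {k: True, z: False, o: False, q: False}
  {z: True, k: True, o: False, q: False}
  {q: True, k: True, z: False, o: False}
  {z: True, q: True, k: True, o: False}
  {o: True, q: False, k: False, z: False}
  {z: True, o: True, q: False, k: False}
  {q: True, o: True, z: False, k: False}
  {z: True, q: True, o: True, k: False}
  {k: True, o: True, q: False, z: False}
  {z: True, k: True, o: True, q: False}
  {q: True, k: True, o: True, z: False}


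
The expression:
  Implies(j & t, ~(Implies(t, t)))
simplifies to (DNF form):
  ~j | ~t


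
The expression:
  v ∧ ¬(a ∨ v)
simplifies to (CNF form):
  False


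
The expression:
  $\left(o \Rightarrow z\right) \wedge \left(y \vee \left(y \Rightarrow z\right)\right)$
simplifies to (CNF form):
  $z \vee \neg o$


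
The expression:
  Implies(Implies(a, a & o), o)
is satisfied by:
  {a: True, o: True}
  {a: True, o: False}
  {o: True, a: False}


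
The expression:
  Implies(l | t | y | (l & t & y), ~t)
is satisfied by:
  {t: False}


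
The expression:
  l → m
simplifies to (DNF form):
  m ∨ ¬l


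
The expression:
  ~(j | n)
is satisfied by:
  {n: False, j: False}


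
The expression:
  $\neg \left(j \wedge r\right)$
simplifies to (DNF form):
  $\neg j \vee \neg r$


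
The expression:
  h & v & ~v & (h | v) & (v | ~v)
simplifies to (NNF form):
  False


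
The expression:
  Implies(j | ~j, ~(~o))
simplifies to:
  o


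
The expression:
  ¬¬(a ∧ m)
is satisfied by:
  {a: True, m: True}


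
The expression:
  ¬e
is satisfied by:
  {e: False}


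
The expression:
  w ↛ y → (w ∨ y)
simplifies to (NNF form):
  True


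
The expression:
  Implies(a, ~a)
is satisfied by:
  {a: False}


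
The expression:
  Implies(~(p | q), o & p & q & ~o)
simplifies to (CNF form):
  p | q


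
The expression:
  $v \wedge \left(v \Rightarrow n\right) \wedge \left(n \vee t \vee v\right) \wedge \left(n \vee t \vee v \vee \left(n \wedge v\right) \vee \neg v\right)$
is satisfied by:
  {n: True, v: True}


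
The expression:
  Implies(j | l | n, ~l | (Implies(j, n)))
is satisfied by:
  {n: True, l: False, j: False}
  {l: False, j: False, n: False}
  {j: True, n: True, l: False}
  {j: True, l: False, n: False}
  {n: True, l: True, j: False}
  {l: True, n: False, j: False}
  {j: True, l: True, n: True}


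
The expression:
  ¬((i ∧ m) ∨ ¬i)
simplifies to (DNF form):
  i ∧ ¬m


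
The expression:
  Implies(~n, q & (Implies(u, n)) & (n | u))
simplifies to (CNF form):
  n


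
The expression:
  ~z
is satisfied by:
  {z: False}


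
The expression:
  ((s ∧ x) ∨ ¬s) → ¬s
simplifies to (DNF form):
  ¬s ∨ ¬x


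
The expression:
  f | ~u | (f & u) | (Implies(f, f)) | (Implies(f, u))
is always true.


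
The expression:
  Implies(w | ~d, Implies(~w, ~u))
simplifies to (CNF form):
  d | w | ~u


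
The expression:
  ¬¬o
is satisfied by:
  {o: True}


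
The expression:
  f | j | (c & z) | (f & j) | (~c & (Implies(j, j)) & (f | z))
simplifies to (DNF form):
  f | j | z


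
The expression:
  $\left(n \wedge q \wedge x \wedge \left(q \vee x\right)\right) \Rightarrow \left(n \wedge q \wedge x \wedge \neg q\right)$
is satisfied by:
  {x: False, q: False, n: False}
  {n: True, x: False, q: False}
  {q: True, x: False, n: False}
  {n: True, q: True, x: False}
  {x: True, n: False, q: False}
  {n: True, x: True, q: False}
  {q: True, x: True, n: False}


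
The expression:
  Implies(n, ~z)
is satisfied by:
  {z: False, n: False}
  {n: True, z: False}
  {z: True, n: False}


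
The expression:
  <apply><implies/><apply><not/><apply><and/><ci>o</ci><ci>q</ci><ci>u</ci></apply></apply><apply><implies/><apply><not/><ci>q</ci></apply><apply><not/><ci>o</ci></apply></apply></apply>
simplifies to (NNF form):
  <apply><or/><ci>q</ci><apply><not/><ci>o</ci></apply></apply>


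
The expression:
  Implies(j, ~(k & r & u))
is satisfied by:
  {u: False, k: False, r: False, j: False}
  {j: True, u: False, k: False, r: False}
  {r: True, u: False, k: False, j: False}
  {j: True, r: True, u: False, k: False}
  {k: True, j: False, u: False, r: False}
  {j: True, k: True, u: False, r: False}
  {r: True, k: True, j: False, u: False}
  {j: True, r: True, k: True, u: False}
  {u: True, r: False, k: False, j: False}
  {j: True, u: True, r: False, k: False}
  {r: True, u: True, j: False, k: False}
  {j: True, r: True, u: True, k: False}
  {k: True, u: True, r: False, j: False}
  {j: True, k: True, u: True, r: False}
  {r: True, k: True, u: True, j: False}


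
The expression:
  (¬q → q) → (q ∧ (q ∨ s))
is always true.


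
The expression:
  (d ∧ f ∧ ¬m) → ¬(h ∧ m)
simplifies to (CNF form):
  True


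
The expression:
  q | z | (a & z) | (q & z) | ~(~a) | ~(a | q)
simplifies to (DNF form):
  True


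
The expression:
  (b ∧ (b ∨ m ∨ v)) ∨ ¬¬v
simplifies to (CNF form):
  b ∨ v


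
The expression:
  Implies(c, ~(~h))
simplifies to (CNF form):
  h | ~c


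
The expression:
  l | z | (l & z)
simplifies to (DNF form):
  l | z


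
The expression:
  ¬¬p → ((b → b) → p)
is always true.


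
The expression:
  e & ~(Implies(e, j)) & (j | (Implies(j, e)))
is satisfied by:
  {e: True, j: False}


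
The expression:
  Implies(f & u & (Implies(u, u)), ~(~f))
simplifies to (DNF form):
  True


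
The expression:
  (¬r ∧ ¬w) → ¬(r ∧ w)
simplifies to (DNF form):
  True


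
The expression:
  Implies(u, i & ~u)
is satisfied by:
  {u: False}


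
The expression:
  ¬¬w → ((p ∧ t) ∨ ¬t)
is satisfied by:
  {p: True, w: False, t: False}
  {w: False, t: False, p: False}
  {t: True, p: True, w: False}
  {t: True, w: False, p: False}
  {p: True, w: True, t: False}
  {w: True, p: False, t: False}
  {t: True, w: True, p: True}


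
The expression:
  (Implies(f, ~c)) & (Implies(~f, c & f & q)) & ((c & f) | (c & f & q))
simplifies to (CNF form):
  False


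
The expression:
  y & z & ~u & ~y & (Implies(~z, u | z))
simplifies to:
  False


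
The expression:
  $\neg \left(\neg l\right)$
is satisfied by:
  {l: True}


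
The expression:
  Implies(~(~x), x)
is always true.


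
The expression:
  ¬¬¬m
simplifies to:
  ¬m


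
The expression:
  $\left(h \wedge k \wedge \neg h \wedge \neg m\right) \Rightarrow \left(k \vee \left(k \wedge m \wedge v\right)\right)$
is always true.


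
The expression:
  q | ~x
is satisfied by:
  {q: True, x: False}
  {x: False, q: False}
  {x: True, q: True}


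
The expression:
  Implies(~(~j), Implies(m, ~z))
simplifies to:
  ~j | ~m | ~z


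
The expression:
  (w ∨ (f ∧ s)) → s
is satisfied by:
  {s: True, w: False}
  {w: False, s: False}
  {w: True, s: True}


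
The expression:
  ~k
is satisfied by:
  {k: False}


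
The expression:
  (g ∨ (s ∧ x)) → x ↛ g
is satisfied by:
  {g: False}


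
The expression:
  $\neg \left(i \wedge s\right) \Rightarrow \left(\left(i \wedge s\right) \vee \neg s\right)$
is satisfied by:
  {i: True, s: False}
  {s: False, i: False}
  {s: True, i: True}


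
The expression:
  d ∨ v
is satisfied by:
  {d: True, v: True}
  {d: True, v: False}
  {v: True, d: False}


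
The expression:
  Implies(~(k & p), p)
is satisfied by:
  {p: True}


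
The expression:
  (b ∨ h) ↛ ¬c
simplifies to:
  c ∧ (b ∨ h)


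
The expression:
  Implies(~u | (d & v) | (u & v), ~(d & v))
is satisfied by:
  {v: False, d: False}
  {d: True, v: False}
  {v: True, d: False}


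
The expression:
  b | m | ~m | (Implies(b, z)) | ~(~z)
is always true.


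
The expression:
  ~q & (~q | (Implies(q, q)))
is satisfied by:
  {q: False}


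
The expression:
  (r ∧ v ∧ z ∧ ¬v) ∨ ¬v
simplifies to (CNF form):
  ¬v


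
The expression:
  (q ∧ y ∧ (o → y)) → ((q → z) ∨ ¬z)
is always true.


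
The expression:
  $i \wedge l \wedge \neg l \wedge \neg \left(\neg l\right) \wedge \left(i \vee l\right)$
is never true.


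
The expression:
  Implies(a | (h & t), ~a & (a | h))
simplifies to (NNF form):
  ~a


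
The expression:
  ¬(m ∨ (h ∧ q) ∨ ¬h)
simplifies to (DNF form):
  h ∧ ¬m ∧ ¬q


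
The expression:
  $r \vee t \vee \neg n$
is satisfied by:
  {r: True, t: True, n: False}
  {r: True, t: False, n: False}
  {t: True, r: False, n: False}
  {r: False, t: False, n: False}
  {r: True, n: True, t: True}
  {r: True, n: True, t: False}
  {n: True, t: True, r: False}


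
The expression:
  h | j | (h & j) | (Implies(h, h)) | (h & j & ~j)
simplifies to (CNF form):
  True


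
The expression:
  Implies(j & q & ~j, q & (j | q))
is always true.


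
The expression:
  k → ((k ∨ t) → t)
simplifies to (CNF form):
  t ∨ ¬k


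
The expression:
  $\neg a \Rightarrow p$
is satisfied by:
  {a: True, p: True}
  {a: True, p: False}
  {p: True, a: False}


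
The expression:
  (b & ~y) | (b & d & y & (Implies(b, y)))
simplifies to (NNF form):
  b & (d | ~y)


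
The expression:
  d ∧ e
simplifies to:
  d ∧ e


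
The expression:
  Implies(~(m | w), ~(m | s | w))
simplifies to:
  m | w | ~s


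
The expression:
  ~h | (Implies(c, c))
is always true.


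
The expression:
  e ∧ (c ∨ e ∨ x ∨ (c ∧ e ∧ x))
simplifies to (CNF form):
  e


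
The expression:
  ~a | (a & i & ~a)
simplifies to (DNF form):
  ~a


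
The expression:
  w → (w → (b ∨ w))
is always true.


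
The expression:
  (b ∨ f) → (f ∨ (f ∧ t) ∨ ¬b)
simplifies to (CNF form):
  f ∨ ¬b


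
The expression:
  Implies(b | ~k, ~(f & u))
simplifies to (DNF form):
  ~f | ~u | (k & ~b)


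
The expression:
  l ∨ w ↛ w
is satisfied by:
  {l: True}


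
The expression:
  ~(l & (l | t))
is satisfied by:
  {l: False}


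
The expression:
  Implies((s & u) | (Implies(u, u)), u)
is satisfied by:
  {u: True}


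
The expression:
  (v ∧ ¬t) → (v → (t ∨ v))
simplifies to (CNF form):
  True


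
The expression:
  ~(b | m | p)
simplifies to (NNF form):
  ~b & ~m & ~p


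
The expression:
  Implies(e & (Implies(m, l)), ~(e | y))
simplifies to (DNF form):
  ~e | (m & ~l)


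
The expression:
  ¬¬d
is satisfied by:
  {d: True}


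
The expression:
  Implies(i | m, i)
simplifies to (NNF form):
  i | ~m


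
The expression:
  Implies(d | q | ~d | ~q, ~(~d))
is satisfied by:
  {d: True}


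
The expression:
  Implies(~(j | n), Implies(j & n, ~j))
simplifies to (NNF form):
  True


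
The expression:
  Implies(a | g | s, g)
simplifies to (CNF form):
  (g | ~a) & (g | ~s)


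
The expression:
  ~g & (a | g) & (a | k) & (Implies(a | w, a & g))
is never true.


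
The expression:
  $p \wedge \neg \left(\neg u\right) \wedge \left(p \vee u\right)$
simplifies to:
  $p \wedge u$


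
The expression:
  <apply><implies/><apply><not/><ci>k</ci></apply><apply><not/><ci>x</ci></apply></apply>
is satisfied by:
  {k: True, x: False}
  {x: False, k: False}
  {x: True, k: True}


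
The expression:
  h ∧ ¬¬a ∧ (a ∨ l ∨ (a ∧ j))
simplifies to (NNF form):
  a ∧ h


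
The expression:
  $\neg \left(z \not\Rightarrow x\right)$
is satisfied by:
  {x: True, z: False}
  {z: False, x: False}
  {z: True, x: True}


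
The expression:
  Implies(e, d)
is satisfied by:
  {d: True, e: False}
  {e: False, d: False}
  {e: True, d: True}


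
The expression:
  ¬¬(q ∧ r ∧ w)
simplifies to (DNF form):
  q ∧ r ∧ w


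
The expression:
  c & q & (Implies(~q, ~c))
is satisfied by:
  {c: True, q: True}


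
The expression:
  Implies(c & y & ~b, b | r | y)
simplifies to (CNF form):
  True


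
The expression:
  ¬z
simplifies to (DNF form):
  ¬z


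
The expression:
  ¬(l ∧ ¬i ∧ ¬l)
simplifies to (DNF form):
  True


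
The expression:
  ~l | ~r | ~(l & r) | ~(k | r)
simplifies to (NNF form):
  ~l | ~r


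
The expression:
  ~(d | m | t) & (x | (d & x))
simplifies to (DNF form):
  x & ~d & ~m & ~t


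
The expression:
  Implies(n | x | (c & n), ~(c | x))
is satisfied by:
  {x: False, c: False, n: False}
  {n: True, x: False, c: False}
  {c: True, x: False, n: False}


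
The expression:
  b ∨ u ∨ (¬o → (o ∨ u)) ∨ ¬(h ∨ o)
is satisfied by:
  {b: True, o: True, u: True, h: False}
  {b: True, o: True, h: False, u: False}
  {b: True, u: True, h: False, o: False}
  {b: True, h: False, u: False, o: False}
  {o: True, u: True, h: False, b: False}
  {o: True, h: False, u: False, b: False}
  {u: True, o: False, h: False, b: False}
  {o: False, h: False, u: False, b: False}
  {o: True, b: True, h: True, u: True}
  {o: True, b: True, h: True, u: False}
  {b: True, h: True, u: True, o: False}
  {b: True, h: True, o: False, u: False}
  {u: True, h: True, o: True, b: False}
  {h: True, o: True, b: False, u: False}
  {h: True, u: True, b: False, o: False}


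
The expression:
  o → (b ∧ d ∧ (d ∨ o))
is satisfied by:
  {b: True, d: True, o: False}
  {b: True, d: False, o: False}
  {d: True, b: False, o: False}
  {b: False, d: False, o: False}
  {b: True, o: True, d: True}


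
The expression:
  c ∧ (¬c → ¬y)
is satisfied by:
  {c: True}


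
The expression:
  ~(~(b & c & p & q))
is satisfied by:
  {c: True, p: True, b: True, q: True}


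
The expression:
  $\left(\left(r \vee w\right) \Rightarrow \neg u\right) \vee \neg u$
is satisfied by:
  {w: False, u: False, r: False}
  {r: True, w: False, u: False}
  {w: True, r: False, u: False}
  {r: True, w: True, u: False}
  {u: True, r: False, w: False}


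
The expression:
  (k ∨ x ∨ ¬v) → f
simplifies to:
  f ∨ (v ∧ ¬k ∧ ¬x)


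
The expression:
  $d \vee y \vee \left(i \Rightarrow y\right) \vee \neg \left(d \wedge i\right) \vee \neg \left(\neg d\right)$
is always true.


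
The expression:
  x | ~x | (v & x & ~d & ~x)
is always true.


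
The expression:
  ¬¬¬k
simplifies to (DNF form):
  ¬k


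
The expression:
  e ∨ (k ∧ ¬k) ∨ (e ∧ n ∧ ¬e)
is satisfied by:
  {e: True}


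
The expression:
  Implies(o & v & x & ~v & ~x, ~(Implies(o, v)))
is always true.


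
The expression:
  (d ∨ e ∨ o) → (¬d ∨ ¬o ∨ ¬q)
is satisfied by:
  {o: False, q: False, d: False}
  {d: True, o: False, q: False}
  {q: True, o: False, d: False}
  {d: True, q: True, o: False}
  {o: True, d: False, q: False}
  {d: True, o: True, q: False}
  {q: True, o: True, d: False}


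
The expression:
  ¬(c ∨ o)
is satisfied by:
  {o: False, c: False}


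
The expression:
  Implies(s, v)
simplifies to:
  v | ~s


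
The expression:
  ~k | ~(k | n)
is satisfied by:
  {k: False}


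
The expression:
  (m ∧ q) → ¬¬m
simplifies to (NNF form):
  True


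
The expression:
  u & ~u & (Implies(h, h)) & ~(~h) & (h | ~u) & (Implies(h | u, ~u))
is never true.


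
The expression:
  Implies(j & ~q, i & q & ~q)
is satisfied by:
  {q: True, j: False}
  {j: False, q: False}
  {j: True, q: True}


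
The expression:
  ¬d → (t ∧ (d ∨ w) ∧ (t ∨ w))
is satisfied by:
  {d: True, t: True, w: True}
  {d: True, t: True, w: False}
  {d: True, w: True, t: False}
  {d: True, w: False, t: False}
  {t: True, w: True, d: False}


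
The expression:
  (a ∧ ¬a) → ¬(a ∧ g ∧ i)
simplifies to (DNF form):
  True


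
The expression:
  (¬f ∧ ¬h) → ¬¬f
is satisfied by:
  {h: True, f: True}
  {h: True, f: False}
  {f: True, h: False}


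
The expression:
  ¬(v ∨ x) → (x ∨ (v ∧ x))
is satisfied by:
  {x: True, v: True}
  {x: True, v: False}
  {v: True, x: False}


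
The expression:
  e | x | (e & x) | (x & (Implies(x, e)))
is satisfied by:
  {x: True, e: True}
  {x: True, e: False}
  {e: True, x: False}


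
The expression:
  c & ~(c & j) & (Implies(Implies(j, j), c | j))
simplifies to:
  c & ~j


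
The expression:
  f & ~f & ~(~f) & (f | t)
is never true.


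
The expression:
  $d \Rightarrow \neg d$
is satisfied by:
  {d: False}


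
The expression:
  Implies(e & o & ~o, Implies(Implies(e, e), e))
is always true.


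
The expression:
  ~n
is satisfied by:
  {n: False}


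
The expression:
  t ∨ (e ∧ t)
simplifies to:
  t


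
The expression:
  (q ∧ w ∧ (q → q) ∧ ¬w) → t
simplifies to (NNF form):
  True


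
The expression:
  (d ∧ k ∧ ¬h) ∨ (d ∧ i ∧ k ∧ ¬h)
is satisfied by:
  {d: True, k: True, h: False}


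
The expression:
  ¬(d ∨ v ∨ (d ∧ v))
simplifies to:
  ¬d ∧ ¬v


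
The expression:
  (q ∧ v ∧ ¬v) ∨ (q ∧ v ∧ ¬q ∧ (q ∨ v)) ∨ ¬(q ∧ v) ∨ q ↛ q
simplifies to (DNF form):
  ¬q ∨ ¬v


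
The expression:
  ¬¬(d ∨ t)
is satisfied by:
  {d: True, t: True}
  {d: True, t: False}
  {t: True, d: False}


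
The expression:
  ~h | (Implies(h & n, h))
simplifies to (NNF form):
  True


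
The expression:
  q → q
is always true.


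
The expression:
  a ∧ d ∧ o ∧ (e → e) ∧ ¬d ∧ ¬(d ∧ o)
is never true.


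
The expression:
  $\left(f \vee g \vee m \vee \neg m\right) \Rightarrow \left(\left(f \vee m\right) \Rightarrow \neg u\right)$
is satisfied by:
  {m: False, u: False, f: False}
  {f: True, m: False, u: False}
  {m: True, f: False, u: False}
  {f: True, m: True, u: False}
  {u: True, f: False, m: False}


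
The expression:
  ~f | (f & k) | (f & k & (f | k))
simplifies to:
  k | ~f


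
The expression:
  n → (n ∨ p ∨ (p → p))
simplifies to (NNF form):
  True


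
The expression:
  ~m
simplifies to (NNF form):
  ~m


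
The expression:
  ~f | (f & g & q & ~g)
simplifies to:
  ~f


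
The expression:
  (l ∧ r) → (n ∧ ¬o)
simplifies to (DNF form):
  (n ∧ ¬o) ∨ ¬l ∨ ¬r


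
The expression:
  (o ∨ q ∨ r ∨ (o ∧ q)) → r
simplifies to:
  r ∨ (¬o ∧ ¬q)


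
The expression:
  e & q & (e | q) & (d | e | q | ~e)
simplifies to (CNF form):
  e & q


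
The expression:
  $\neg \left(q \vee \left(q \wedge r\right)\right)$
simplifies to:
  $\neg q$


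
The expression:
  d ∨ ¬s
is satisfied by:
  {d: True, s: False}
  {s: False, d: False}
  {s: True, d: True}


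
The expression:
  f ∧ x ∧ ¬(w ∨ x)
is never true.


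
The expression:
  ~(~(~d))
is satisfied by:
  {d: False}


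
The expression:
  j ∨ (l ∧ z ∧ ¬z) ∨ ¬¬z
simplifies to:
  j ∨ z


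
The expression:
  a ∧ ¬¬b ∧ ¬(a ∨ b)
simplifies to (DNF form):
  False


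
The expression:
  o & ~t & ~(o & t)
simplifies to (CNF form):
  o & ~t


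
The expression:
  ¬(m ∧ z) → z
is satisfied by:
  {z: True}


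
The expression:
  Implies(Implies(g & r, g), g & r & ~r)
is never true.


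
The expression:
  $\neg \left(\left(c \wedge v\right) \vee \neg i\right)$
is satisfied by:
  {i: True, v: False, c: False}
  {c: True, i: True, v: False}
  {v: True, i: True, c: False}


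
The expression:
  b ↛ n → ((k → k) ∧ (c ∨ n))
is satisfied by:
  {n: True, c: True, b: False}
  {n: True, c: False, b: False}
  {c: True, n: False, b: False}
  {n: False, c: False, b: False}
  {n: True, b: True, c: True}
  {n: True, b: True, c: False}
  {b: True, c: True, n: False}


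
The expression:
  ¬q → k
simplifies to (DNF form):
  k ∨ q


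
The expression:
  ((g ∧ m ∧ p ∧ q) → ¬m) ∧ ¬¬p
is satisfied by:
  {p: True, g: False, m: False, q: False}
  {p: True, q: True, g: False, m: False}
  {p: True, m: True, g: False, q: False}
  {p: True, q: True, m: True, g: False}
  {p: True, g: True, m: False, q: False}
  {p: True, q: True, g: True, m: False}
  {p: True, m: True, g: True, q: False}


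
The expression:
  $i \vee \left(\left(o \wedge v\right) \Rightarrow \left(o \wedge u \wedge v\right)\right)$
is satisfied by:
  {i: True, u: True, o: False, v: False}
  {i: True, o: False, v: False, u: False}
  {u: True, o: False, v: False, i: False}
  {u: False, o: False, v: False, i: False}
  {i: True, v: True, u: True, o: False}
  {i: True, v: True, u: False, o: False}
  {v: True, u: True, i: False, o: False}
  {v: True, i: False, o: False, u: False}
  {u: True, i: True, o: True, v: False}
  {i: True, o: True, u: False, v: False}
  {u: True, o: True, i: False, v: False}
  {o: True, i: False, v: False, u: False}
  {i: True, v: True, o: True, u: True}
  {i: True, v: True, o: True, u: False}
  {v: True, o: True, u: True, i: False}


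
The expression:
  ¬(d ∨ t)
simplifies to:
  ¬d ∧ ¬t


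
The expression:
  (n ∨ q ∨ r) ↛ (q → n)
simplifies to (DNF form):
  q ∧ ¬n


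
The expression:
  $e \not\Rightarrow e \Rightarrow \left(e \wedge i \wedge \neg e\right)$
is always true.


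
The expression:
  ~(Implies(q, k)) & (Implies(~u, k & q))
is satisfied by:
  {u: True, q: True, k: False}


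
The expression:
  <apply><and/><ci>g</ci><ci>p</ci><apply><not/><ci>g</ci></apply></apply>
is never true.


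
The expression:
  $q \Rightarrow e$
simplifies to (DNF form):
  $e \vee \neg q$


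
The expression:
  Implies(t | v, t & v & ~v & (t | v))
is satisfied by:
  {v: False, t: False}


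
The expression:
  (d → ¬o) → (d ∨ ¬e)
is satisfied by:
  {d: True, e: False}
  {e: False, d: False}
  {e: True, d: True}


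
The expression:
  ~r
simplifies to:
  ~r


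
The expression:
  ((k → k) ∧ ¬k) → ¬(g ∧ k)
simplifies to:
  True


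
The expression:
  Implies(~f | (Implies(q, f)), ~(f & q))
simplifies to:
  ~f | ~q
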